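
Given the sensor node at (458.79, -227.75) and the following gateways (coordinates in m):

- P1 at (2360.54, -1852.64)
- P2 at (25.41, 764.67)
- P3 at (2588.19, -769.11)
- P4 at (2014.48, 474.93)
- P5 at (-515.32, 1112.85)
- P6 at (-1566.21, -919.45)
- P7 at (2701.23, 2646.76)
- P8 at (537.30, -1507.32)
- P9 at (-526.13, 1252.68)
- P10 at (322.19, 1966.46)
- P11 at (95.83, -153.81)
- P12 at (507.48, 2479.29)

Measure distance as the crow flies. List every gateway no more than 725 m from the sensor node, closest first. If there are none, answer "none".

P11

Distances from (458.79, -227.75):
P1: √((1901.75)² + (-1624.89)²) = √(3616653.0625 + 2640267.5121) = 2501.38 m
P2: √((-433.38)² + (992.42)²) = √(187818.2244 + 984897.4564) = 1082.92 m
P3: √((2129.40)² + (-541.36)²) = √(4534344.3600 + 293070.6496) = 2197.14 m
P4: √((1555.69)² + (702.68)²) = √(2420171.3761 + 493759.1824) = 1707.02 m
P5: √((-974.11)² + (1340.60)²) = √(948890.2921 + 1797208.3600) = 1657.14 m
P6: √((-2025.00)² + (-691.70)²) = √(4100625.0000 + 478448.8900) = 2139.88 m
P7: √((2242.44)² + (2874.51)²) = √(5028537.1536 + 8262807.7401) = 3645.73 m
P8: √((78.51)² + (-1279.57)²) = √(6163.8201 + 1637299.3849) = 1281.98 m
P9: √((-984.92)² + (1480.43)²) = √(970067.4064 + 2191672.9849) = 1778.13 m
P10: √((-136.60)² + (2194.21)²) = √(18659.5600 + 4814557.5241) = 2198.46 m
P11: √((-362.96)² + (73.94)²) = √(131739.9616 + 5467.1236) = 370.41 m
P12: √((48.69)² + (2707.04)²) = √(2370.7161 + 7328065.5616) = 2707.48 m
Threshold 725 m: P11 (370.41 m) is within range.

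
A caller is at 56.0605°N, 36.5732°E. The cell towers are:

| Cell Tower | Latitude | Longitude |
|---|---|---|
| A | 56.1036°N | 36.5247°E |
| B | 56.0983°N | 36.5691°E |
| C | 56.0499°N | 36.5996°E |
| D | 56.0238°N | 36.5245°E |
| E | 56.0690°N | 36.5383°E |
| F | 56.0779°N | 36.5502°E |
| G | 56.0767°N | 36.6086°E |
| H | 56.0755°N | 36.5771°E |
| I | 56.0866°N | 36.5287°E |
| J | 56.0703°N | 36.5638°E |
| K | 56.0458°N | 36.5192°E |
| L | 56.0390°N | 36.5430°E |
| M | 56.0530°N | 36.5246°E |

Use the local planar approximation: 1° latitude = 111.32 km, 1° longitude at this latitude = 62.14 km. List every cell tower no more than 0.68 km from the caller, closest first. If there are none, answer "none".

Distances from 56.0605°N, 36.5732°E:
A: 5.6659 km
B: 4.2156 km
C: 2.0208 km
D: 5.0842 km
E: 2.3661 km
F: 2.4072 km
G: 2.8445 km
H: 1.6873 km
I: 4.0110 km
J: 1.2375 km
K: 3.7333 km
L: 3.0414 km
M: 3.1333 km
Threshold 0.68 km: none within range.

none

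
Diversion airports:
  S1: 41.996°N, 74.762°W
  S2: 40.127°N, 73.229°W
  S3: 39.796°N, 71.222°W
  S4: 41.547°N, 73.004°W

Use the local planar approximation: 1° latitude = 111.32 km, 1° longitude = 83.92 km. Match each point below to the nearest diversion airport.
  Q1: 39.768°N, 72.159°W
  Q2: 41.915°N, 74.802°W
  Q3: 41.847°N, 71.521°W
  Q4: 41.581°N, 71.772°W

Q1 at 39.768°N, 72.159°W:
  S1: √((2.228·111.32)² + (-2.603·83.92)²) = √(61514.39660 + 47717.67628) = 330.503 km
  S2: √((0.359·111.32)² + (-1.070·83.92)²) = √(1597.11170 + 8063.03427) = 98.286 km
  S3: √((0.028·111.32)² + (0.937·83.92)²) = √(9.71544 + 6183.15498) = 78.695 km
  S4: √((1.779·111.32)² + (-0.845·83.92)²) = √(39219.16035 + 5028.56847) = 210.351 km
  → nearest: S3 (78.695 km)
Q2 at 41.915°N, 74.802°W:
  S1: √((0.081·111.32)² + (0.040·83.92)²) = √(81.30485 + 11.26811) = 9.621 km
  S2: √((-1.788·111.32)² + (1.573·83.92)²) = √(39616.98529 + 17425.62628) = 238.836 km
  S3: √((-2.119·111.32)² + (3.580·83.92)²) = √(55642.71451 + 90260.34801) = 381.973 km
  S4: √((-0.368·111.32)² + (1.798·83.92)²) = √(1678.19349 + 22767.23683) = 156.350 km
  → nearest: S1 (9.621 km)
Q3 at 41.847°N, 71.521°W:
  S1: √((0.149·111.32)² + (-3.241·83.92)²) = √(275.11795 + 73975.68791) = 272.490 km
  S2: √((-1.720·111.32)² + (-1.708·83.92)²) = √(36660.91408 + 20545.02543) = 239.178 km
  S3: √((-2.051·111.32)² + (0.299·83.92)²) = √(52128.79861 + 629.61248) = 229.692 km
  S4: √((-0.300·111.32)² + (-1.483·83.92)²) = √(1115.29282 + 15488.63882) = 128.856 km
  → nearest: S4 (128.856 km)
Q4 at 41.581°N, 71.772°W:
  S1: √((0.415·111.32)² + (-2.990·83.92)²) = √(2134.23672 + 62961.24787) = 255.138 km
  S2: √((-1.454·111.32)² + (-1.457·83.92)²) = √(26198.42652 + 14950.30504) = 202.852 km
  S3: √((-1.785·111.32)² + (0.550·83.92)²) = √(39484.15392 + 2130.37634) = 203.996 km
  S4: √((-0.034·111.32)² + (-1.232·83.92)²) = √(14.32532 + 10689.37630) = 103.459 km
  → nearest: S4 (103.459 km)

Q1→S3; Q2→S1; Q3→S4; Q4→S4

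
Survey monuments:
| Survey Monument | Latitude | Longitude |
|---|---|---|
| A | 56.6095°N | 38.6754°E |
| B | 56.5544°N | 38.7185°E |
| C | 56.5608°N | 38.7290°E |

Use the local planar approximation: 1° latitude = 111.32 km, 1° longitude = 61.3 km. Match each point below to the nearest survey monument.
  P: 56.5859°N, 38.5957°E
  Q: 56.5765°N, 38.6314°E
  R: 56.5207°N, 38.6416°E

P→A; Q→A; R→B

P at 56.5859°N, 38.5957°E:
  A: √((0.0236·111.32)² + (0.0797·61.3)²) = √(6.901928 + 23.869185) = 5.5472 km
  B: √((-0.0315·111.32)² + (0.1228·61.3)²) = √(12.296103 + 56.665364) = 8.3043 km
  C: √((-0.0251·111.32)² + (0.1333·61.3)²) = √(7.807174 + 66.769980) = 8.6358 km
  → nearest: A (5.5472 km)
Q at 56.5765°N, 38.6314°E:
  A: √((0.0330·111.32)² + (0.0440·61.3)²) = √(13.495043 + 7.274888) = 4.5574 km
  B: √((-0.0221·111.32)² + (0.0871·61.3)²) = √(6.052446 + 28.507377) = 5.8788 km
  C: √((-0.0157·111.32)² + (0.0976·61.3)²) = √(3.054539 + 35.794853) = 6.2329 km
  → nearest: A (4.5574 km)
R at 56.5207°N, 38.6416°E:
  A: √((0.0888·111.32)² + (0.0338·61.3)²) = √(97.717495 + 4.292935) = 10.1000 km
  B: √((0.0337·111.32)² + (0.0769·61.3)²) = √(14.073632 + 22.221513) = 6.0245 km
  C: √((0.0401·111.32)² + (0.0874·61.3)²) = √(19.926689 + 28.704092) = 6.9736 km
  → nearest: B (6.0245 km)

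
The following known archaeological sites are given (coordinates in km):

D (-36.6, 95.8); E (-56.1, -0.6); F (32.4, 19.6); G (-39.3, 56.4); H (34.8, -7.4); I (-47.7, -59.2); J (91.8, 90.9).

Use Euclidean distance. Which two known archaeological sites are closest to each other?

Pairwise distances:
D–E: 98.4 km
D–F: 102.8 km
D–G: 39.5 km
D–H: 125.5 km
D–I: 155.4 km
D–J: 128.5 km
E–F: 90.8 km
E–G: 59.4 km
E–H: 91.2 km
E–I: 59.2 km
E–J: 173.9 km
F–G: 80.6 km
F–H: 27.1 km
F–I: 112.4 km
F–J: 92.8 km
G–H: 97.8 km
G–I: 115.9 km
G–J: 135.6 km
H–I: 97.4 km
H–J: 113.6 km
I–J: 204.9 km
Closest pair: F–H at 27.1 km.

F and H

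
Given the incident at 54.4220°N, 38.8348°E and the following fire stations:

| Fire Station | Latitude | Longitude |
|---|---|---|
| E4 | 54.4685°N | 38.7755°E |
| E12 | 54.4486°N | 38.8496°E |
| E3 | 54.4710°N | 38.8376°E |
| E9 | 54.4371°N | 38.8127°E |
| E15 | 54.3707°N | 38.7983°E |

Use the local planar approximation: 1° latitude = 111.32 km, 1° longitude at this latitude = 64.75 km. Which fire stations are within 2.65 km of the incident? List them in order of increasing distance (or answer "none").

E9

Distances from 54.4220°N, 38.8348°E:
E4: √((0.0465·111.32)² + (-0.0593·64.75)²) = √(26.794910 + 14.743104) = 6.4450 km
E12: √((0.0266·111.32)² + (0.0148·64.75)²) = √(8.768184 + 0.918339) = 3.1123 km
E3: √((0.0490·111.32)² + (0.0028·64.75)²) = √(29.753534 + 0.032870) = 5.4577 km
E9: √((0.0151·111.32)² + (-0.0221·64.75)²) = √(2.825532 + 2.047689) = 2.2075 km
E15: √((-0.0513·111.32)² + (-0.0365·64.75)²) = √(32.612277 + 5.585541) = 6.1804 km
Threshold 2.65 km: E9 (2.2075 km) is within range.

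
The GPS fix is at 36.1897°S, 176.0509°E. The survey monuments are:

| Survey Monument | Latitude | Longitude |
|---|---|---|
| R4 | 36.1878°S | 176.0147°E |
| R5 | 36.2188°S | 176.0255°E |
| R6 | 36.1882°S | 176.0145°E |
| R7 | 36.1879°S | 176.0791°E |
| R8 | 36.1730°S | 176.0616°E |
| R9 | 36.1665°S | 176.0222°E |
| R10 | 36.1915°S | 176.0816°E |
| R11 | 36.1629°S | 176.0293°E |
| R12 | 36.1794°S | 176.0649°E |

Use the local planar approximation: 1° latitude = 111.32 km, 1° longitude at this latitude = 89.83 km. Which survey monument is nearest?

Distances from 36.1897°S, 176.0509°E:
R4: √((0.0019·111.32)² + (-0.0362·89.83)²) = √(0.044736 + 10.574502) = 3.2587 km
R5: √((-0.0291·111.32)² + (-0.0254·89.83)²) = √(10.493790 + 5.206073) = 3.9623 km
R6: √((0.0015·111.32)² + (-0.0364·89.83)²) = √(0.027882 + 10.691671) = 3.2741 km
R7: √((0.0018·111.32)² + (0.0282·89.83)²) = √(0.040151 + 6.417133) = 2.5411 km
R8: √((0.0167·111.32)² + (0.0107·89.83)²) = √(3.456045 + 0.923869) = 2.0928 km
R9: √((0.0232·111.32)² + (-0.0287·89.83)²) = √(6.669947 + 6.646708) = 3.6492 km
R10: √((-0.0018·111.32)² + (0.0307·89.83)²) = √(0.040151 + 7.605356) = 2.7651 km
R11: √((0.0268·111.32)² + (-0.0216·89.83)²) = √(8.900532 + 3.764873) = 3.5588 km
R12: √((0.0103·111.32)² + (0.0140·89.83)²) = √(1.314682 + 1.581608) = 1.7018 km
Minimum: R12 at 1.7018 km.

R12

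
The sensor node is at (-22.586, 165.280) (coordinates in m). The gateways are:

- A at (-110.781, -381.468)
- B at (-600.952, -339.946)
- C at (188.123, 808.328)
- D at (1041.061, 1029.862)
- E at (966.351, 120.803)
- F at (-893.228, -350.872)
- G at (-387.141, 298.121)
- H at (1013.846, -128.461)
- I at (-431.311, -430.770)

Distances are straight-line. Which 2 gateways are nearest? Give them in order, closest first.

Distances from (-22.586, 165.280):
A: √((-88.195)² + (-546.748)²) = √(7778.35803 + 298933.37550) = 553.816 m
B: √((-578.366)² + (-505.226)²) = √(334507.22996 + 255253.31108) = 767.959 m
C: √((210.709)² + (643.048)²) = √(44398.28268 + 413510.73030) = 676.690 m
D: √((1063.647)² + (864.582)²) = √(1131344.94061 + 747502.03472) = 1370.710 m
E: √((988.937)² + (-44.477)²) = √(977996.38997 + 1978.20353) = 989.937 m
F: √((-870.642)² + (-516.152)²) = √(758017.49216 + 266412.88710) = 1012.141 m
G: √((-364.555)² + (132.841)²) = √(132900.34803 + 17646.73128) = 388.004 m
H: √((1036.432)² + (-293.741)²) = √(1074191.29062 + 86283.77508) = 1077.253 m
I: √((-408.725)² + (-596.050)²) = √(167056.12562 + 355275.60250) = 722.725 m
Sorted: G (388.004 m) < A (553.816 m) < C (676.690 m) < I (722.725 m) < …

G, A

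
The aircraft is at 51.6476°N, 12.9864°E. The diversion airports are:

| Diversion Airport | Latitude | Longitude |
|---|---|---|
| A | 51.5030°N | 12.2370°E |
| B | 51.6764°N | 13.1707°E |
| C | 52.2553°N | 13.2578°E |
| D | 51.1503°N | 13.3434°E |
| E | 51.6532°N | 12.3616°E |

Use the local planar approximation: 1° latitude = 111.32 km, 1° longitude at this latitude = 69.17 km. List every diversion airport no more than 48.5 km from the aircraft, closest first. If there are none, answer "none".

Distances from 51.6476°N, 12.9864°E:
A: 54.2778 km
B: 13.1450 km
C: 70.2056 km
D: 60.6172 km
E: 43.2219 km
Threshold 48.5 km: B (13.1450 km), E (43.2219 km) are within range.

B, E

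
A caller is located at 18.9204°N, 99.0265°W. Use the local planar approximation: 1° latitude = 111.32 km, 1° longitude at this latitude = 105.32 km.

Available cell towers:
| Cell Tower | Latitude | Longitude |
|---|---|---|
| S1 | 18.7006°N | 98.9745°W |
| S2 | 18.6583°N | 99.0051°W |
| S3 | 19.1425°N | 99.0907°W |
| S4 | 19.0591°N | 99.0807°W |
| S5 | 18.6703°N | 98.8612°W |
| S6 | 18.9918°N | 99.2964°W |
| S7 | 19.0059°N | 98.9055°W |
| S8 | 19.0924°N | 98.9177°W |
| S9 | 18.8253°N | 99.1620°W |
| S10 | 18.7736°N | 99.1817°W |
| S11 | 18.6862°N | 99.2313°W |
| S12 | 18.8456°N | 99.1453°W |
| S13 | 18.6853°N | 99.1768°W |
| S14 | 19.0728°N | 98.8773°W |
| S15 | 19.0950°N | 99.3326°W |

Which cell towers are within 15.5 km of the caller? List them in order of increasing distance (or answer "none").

S12

Distances from 18.9204°N, 99.0265°W:
S1: 25.0736 km
S2: 29.2639 km
S3: 25.6321 km
S4: 16.4615 km
S5: 32.8362 km
S6: 29.5162 km
S7: 15.9057 km
S8: 22.3140 km
S9: 17.7689 km
S10: 23.1135 km
S11: 33.8371 km
S12: 15.0295 km
S13: 30.5862 km
S14: 23.1244 km
S15: 37.6443 km
Threshold 15.5 km: S12 (15.0295 km) is within range.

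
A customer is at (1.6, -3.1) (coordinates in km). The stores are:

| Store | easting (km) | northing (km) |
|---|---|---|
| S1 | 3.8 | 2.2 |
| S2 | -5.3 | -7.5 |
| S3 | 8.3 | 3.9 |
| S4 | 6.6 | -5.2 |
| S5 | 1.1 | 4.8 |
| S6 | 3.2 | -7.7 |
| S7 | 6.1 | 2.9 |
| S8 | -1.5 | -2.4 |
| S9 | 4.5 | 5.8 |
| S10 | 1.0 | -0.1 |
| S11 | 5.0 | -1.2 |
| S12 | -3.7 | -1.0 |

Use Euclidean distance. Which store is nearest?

Distances from (1.6, -3.1):
S1: 5.74 km
S2: 8.18 km
S3: 9.69 km
S4: 5.42 km
S5: 7.92 km
S6: 4.87 km
S7: 7.50 km
S8: 3.18 km
S9: 9.36 km
S10: 3.06 km
S11: 3.89 km
S12: 5.70 km
Minimum: S10 at 3.06 km.

S10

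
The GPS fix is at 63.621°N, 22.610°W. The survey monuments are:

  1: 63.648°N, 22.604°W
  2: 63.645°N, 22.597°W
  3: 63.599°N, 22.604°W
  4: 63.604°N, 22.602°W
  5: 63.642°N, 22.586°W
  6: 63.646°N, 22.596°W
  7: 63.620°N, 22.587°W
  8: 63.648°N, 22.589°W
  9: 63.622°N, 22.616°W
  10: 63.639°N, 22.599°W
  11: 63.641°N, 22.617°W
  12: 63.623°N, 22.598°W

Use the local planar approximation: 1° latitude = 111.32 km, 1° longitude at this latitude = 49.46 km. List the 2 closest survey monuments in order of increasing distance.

Distances from 63.621°N, 22.610°W:
1: 3.020 km
2: 2.748 km
3: 2.467 km
4: 1.933 km
5: 2.622 km
6: 2.868 km
7: 1.143 km
8: 3.180 km
9: 0.317 km
10: 2.076 km
11: 2.253 km
12: 0.634 km
Sorted: 9 (0.317 km) < 12 (0.634 km) < 7 (1.143 km) < 4 (1.933 km) < …

9, 12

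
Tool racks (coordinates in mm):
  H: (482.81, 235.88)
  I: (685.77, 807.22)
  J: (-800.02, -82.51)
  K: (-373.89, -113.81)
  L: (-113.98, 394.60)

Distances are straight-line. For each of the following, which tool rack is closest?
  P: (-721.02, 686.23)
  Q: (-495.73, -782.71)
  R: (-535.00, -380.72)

P at (-721.02, 686.23):
  H: √((1203.83)² + (-450.35)²) = √(1449206.6689 + 202815.1225) = 1285.31 mm
  I: √((1406.79)² + (120.99)²) = √(1979058.1041 + 14638.5801) = 1411.98 mm
  J: √((-79.00)² + (-768.74)²) = √(6241.0000 + 590961.1876) = 772.79 mm
  K: √((347.13)² + (-800.04)²) = √(120499.2369 + 640064.0016) = 872.10 mm
  L: √((607.04)² + (-291.63)²) = √(368497.5616 + 85048.0569) = 673.46 mm
  → nearest: L (673.46 mm)
Q at (-495.73, -782.71):
  H: √((978.54)² + (1018.59)²) = √(957540.5316 + 1037525.5881) = 1412.47 mm
  I: √((1181.50)² + (1589.93)²) = √(1395942.2500 + 2527877.4049) = 1980.86 mm
  J: √((-304.29)² + (700.20)²) = √(92592.4041 + 490280.0400) = 763.46 mm
  K: √((121.84)² + (668.90)²) = √(14844.9856 + 447427.2100) = 679.91 mm
  L: √((381.75)² + (1177.31)²) = √(145733.0625 + 1386058.8361) = 1237.66 mm
  → nearest: K (679.91 mm)
R at (-535.00, -380.72):
  H: √((1017.81)² + (616.60)²) = √(1035937.1961 + 380195.5600) = 1190.01 mm
  I: √((1220.77)² + (1187.94)²) = √(1490279.3929 + 1411201.4436) = 1703.37 mm
  J: √((-265.02)² + (298.21)²) = √(70235.6004 + 88929.2041) = 398.95 mm
  K: √((161.11)² + (266.91)²) = √(25956.4321 + 71240.9481) = 311.76 mm
  L: √((421.02)² + (775.32)²) = √(177257.8404 + 601121.1024) = 882.26 mm
  → nearest: K (311.76 mm)

P→L; Q→K; R→K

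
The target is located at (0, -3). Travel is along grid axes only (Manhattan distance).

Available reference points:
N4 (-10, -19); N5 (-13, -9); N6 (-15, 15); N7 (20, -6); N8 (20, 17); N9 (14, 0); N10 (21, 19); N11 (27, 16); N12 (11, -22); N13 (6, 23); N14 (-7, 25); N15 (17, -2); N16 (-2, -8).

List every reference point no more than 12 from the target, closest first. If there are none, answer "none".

N16

Distances from (0, -3):
N4: 26
N5: 19
N6: 33
N7: 23
N8: 40
N9: 17
N10: 43
N11: 46
N12: 30
N13: 32
N14: 35
N15: 18
N16: 7
Threshold 12: N16 (7) is within range.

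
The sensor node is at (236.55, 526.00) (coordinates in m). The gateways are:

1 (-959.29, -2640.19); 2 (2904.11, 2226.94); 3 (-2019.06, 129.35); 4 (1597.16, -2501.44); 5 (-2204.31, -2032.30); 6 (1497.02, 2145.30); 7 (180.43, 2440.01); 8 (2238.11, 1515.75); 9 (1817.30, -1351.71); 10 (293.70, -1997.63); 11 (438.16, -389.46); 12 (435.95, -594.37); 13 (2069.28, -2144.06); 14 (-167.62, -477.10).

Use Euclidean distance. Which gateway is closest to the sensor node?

Distances from (236.55, 526.00):
1: √((-1195.84)² + (-3166.19)²) = √(1430033.3056 + 10024759.1161) = 3384.49 m
2: √((2667.56)² + (1700.94)²) = √(7115876.3536 + 2893196.8836) = 3163.71 m
3: √((-2255.61)² + (-396.65)²) = √(5087776.4721 + 157331.2225) = 2290.22 m
4: √((1360.61)² + (-3027.44)²) = √(1851259.5721 + 9165392.9536) = 3319.13 m
5: √((-2440.86)² + (-2558.30)²) = √(5957797.5396 + 6544898.8900) = 3535.92 m
6: √((1260.47)² + (1619.30)²) = √(1588784.6209 + 2622132.4900) = 2052.05 m
7: √((-56.12)² + (1914.01)²) = √(3149.4544 + 3663434.2801) = 1914.83 m
8: √((2001.56)² + (989.75)²) = √(4006242.4336 + 979605.0625) = 2232.90 m
9: √((1580.75)² + (-1877.71)²) = √(2498770.5625 + 3525794.8441) = 2454.50 m
10: √((57.15)² + (-2523.63)²) = √(3266.1225 + 6368708.3769) = 2524.28 m
11: √((201.61)² + (-915.46)²) = √(40646.5921 + 838067.0116) = 937.40 m
12: √((199.40)² + (-1120.37)²) = √(39760.3600 + 1255228.9369) = 1137.98 m
13: √((1832.73)² + (-2670.06)²) = √(3358899.2529 + 7129220.4036) = 3238.54 m
14: √((-404.17)² + (-1003.10)²) = √(163353.3889 + 1006209.6100) = 1081.46 m
Minimum: 11 at 937.40 m.

11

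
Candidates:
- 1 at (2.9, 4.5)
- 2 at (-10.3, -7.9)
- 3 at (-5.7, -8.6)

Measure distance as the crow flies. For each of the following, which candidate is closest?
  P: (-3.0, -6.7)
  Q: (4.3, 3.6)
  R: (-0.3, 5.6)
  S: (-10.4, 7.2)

P→3; Q→1; R→1; S→1

P at (-3.0, -6.7):
  1: 12.7
  2: 7.4
  3: 3.3
  → nearest: 3 (3.3)
Q at (4.3, 3.6):
  1: 1.7
  2: 18.6
  3: 15.8
  → nearest: 1 (1.7)
R at (-0.3, 5.6):
  1: 3.4
  2: 16.8
  3: 15.2
  → nearest: 1 (3.4)
S at (-10.4, 7.2):
  1: 13.6
  2: 15.1
  3: 16.5
  → nearest: 1 (13.6)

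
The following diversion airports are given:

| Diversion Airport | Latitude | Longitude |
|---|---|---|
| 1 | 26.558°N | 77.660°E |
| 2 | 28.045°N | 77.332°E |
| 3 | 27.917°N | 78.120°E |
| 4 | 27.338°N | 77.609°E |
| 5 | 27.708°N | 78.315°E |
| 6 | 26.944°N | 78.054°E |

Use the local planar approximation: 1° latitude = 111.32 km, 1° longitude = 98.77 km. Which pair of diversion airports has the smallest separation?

Pairwise distances:
1–2: 168.673 km
1–3: 157.959 km
1–4: 86.976 km
1–5: 143.436 km
1–6: 57.972 km
2–3: 79.124 km
2–4: 83.323 km
2–5: 104.087 km
2–6: 141.800 km
3–4: 81.864 km
3–5: 30.204 km
3–6: 108.510 km
4–5: 80.988 km
4–6: 62.093 km
5–6: 88.870 km
Closest pair: 3–5 at 30.204 km.

3 and 5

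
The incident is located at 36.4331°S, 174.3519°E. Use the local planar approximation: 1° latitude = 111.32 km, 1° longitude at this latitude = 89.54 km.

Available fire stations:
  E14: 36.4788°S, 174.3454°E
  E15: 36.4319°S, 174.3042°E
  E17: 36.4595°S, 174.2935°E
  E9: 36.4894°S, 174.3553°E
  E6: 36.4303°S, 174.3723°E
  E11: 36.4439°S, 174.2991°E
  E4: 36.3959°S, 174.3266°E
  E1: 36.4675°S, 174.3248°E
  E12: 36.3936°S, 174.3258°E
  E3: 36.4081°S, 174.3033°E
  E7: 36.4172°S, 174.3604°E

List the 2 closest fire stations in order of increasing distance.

Distances from 36.4331°S, 174.3519°E:
E14: 5.1205 km
E15: 4.2731 km
E17: 5.9984 km
E9: 6.2747 km
E6: 1.8530 km
E11: 4.8782 km
E4: 4.7202 km
E1: 4.5335 km
E12: 4.9796 km
E3: 5.1655 km
E7: 1.9267 km
Sorted: E6 (1.8530 km) < E7 (1.9267 km) < E15 (4.2731 km) < E1 (4.5335 km) < …

E6, E7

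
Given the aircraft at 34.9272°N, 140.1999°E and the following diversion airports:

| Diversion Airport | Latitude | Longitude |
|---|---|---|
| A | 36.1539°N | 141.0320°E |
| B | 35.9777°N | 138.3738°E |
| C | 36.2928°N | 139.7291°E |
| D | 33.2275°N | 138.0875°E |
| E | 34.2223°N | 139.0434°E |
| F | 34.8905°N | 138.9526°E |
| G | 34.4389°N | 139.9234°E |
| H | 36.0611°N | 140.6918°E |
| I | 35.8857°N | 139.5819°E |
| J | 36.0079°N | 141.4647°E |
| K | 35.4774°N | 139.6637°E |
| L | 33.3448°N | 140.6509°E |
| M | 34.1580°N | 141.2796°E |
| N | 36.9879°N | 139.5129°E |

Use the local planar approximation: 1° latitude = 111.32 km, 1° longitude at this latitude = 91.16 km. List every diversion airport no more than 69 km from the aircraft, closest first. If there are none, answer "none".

Distances from 34.9272°N, 140.1999°E:
A: √((1.2267·111.32)² + (0.8321·91.16)²) = √(18647.607775 + 5753.865119) = 156.2097 km
B: √((1.0505·111.32)² + (-1.8261·91.16)²) = √(13675.351844 + 27711.353979) = 203.4372 km
C: √((1.3656·111.32)² + (-0.4708·91.16)²) = √(23109.652314 + 1841.965711) = 157.9608 km
D: √((-1.6997·111.32)² + (-2.1124·91.16)²) = √(35800.652666 + 37081.812247) = 269.9675 km
E: √((-0.7049·111.32)² + (-1.1565·91.16)²) = √(6157.457408 + 11114.755336) = 131.4238 km
F: √((-0.0367·111.32)² + (-1.2473·91.16)²) = √(16.690853 + 12928.569598) = 113.7772 km
G: √((-0.4883·111.32)² + (-0.2765·91.16)²) = √(2954.743894 + 635.329329) = 59.9172 km
H: √((1.1339·111.32)² + (0.4919·91.16)²) = √(15932.939458 + 2010.769449) = 133.9541 km
I: √((0.9585·111.32)² + (-0.6180·91.16)²) = √(11384.936948 + 3173.844048) = 120.6598 km
J: √((1.0807·111.32)² + (1.2648·91.16)²) = √(14472.937887 + 13293.898141) = 166.6338 km
K: √((0.5502·111.32)² + (-0.5362·91.16)²) = √(3751.349843 + 2389.253618) = 78.3620 km
L: √((-1.5824·111.32)² + (0.4510·91.16)²) = √(31029.797674 + 1690.291925) = 180.8870 km
M: √((-0.7692·111.32)² + (1.0797·91.16)²) = √(7332.042040 + 9687.569601) = 130.4592 km
N: √((2.0607·111.32)² + (-0.6870·91.16)²) = √(52623.040499 + 3922.131109) = 237.7923 km
Threshold 69 km: G (59.9172 km) is within range.

G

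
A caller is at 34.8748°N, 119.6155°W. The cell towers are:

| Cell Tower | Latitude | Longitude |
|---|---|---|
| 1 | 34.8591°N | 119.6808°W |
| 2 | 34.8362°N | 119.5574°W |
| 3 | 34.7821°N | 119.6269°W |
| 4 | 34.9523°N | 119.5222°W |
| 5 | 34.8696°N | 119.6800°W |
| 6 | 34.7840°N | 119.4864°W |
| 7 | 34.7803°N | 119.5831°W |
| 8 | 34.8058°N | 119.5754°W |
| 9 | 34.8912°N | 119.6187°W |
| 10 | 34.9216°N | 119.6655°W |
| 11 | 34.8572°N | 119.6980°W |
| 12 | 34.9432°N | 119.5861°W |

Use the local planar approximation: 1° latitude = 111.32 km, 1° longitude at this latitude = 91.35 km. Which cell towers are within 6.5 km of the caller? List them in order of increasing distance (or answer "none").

9, 5, 1

Distances from 34.8748°N, 119.6155°W:
1: √((-0.0157·111.32)² + (-0.0653·91.35)²) = √(3.054539 + 35.583074) = 6.2159 km
2: √((-0.0386·111.32)² + (0.0581·91.35)²) = √(18.463796 + 28.168866) = 6.8288 km
3: √((-0.0927·111.32)² + (-0.0114·91.35)²) = √(106.489273 + 1.084493) = 10.3718 km
4: √((0.0775·111.32)² + (0.0933·91.35)²) = √(74.430305 + 72.640762) = 12.1273 km
5: √((-0.0052·111.32)² + (-0.0645·91.35)²) = √(0.335084 + 34.716548) = 5.9204 km
6: √((-0.0908·111.32)² + (0.1291·91.35)²) = √(102.168753 + 139.081571) = 15.5322 km
7: √((-0.0945·111.32)² + (0.0324·91.35)²) = √(110.664930 + 8.760061) = 10.9282 km
8: √((-0.0690·111.32)² + (0.0401·91.35)²) = √(58.998990 + 13.418558) = 8.5099 km
9: √((0.0164·111.32)² + (-0.0032·91.35)²) = √(3.332991 + 0.085451) = 1.8489 km
10: √((0.0468·111.32)² + (-0.0500·91.35)²) = √(27.141766 + 20.862056) = 6.9285 km
11: √((-0.0176·111.32)² + (-0.0825·91.35)²) = √(3.838590 + 56.796948) = 7.7869 km
12: √((0.0684·111.32)² + (0.0294·91.35)²) = √(57.977382 + 7.212931) = 8.0741 km
Threshold 6.5 km: 9 (1.8489 km), 5 (5.9204 km), 1 (6.2159 km) are within range.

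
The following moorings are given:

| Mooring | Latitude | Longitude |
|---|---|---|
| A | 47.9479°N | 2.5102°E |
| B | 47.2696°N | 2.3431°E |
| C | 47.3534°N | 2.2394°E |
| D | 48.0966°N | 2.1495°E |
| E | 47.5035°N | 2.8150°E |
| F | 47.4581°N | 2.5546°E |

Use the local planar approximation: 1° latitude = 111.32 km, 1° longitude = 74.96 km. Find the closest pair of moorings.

Pairwise distances:
A–B: √((-0.6783·111.32)² + (-0.1671·74.96)²) = √(5701.511826 + 156.896066) = 76.5402 km
A–C: √((-0.5945·111.32)² + (-0.2708·74.96)²) = √(4379.757986 + 412.056221) = 69.2229 km
A–D: √((0.1487·111.32)² + (-0.3607·74.96)²) = √(274.011211 + 731.057337) = 31.7028 km
A–E: √((-0.4444·111.32)² + (0.3048·74.96)²) = √(2447.341056 + 522.022330) = 54.4919 km
A–F: √((-0.4898·111.32)² + (0.0444·74.96)²) = √(2972.925026 + 11.077075) = 54.6260 km
B–C: √((0.0838·111.32)² + (-0.1037·74.96)²) = √(87.023076 + 60.425001) = 12.1428 km
B–D: √((0.8270·111.32)² + (-0.1936·74.96)²) = √(8475.345559 + 210.605574) = 93.1985 km
B–E: √((0.2339·111.32)² + (0.4719·74.96)²) = √(677.964321 + 1251.293275) = 43.9233 km
B–F: √((0.1885·111.32)² + (0.2115·74.96)²) = √(440.320702 + 251.350584) = 26.2996 km
C–D: √((0.7432·111.32)² + (-0.0899·74.96)²) = √(6844.753260 + 45.412827) = 83.0070 km
C–E: √((0.1501·111.32)² + (0.5756·74.96)²) = √(279.195092 + 1861.661538) = 46.2694 km
C–F: √((0.1047·111.32)² + (0.3152·74.96)²) = √(135.843780 + 558.253653) = 26.3457 km
D–E: √((-0.5931·111.32)² + (0.6655·74.96)²) = √(4359.154315 + 2488.601023) = 82.7512 km
D–F: √((-0.6385·111.32)² + (0.4051·74.96)²) = √(5052.056496 + 922.111933) = 77.2927 km
E–F: √((-0.0454·111.32)² + (-0.2604·74.96)²) = √(25.542188 + 381.014160) = 20.1632 km
Closest pair: B–C at 12.1428 km.

B and C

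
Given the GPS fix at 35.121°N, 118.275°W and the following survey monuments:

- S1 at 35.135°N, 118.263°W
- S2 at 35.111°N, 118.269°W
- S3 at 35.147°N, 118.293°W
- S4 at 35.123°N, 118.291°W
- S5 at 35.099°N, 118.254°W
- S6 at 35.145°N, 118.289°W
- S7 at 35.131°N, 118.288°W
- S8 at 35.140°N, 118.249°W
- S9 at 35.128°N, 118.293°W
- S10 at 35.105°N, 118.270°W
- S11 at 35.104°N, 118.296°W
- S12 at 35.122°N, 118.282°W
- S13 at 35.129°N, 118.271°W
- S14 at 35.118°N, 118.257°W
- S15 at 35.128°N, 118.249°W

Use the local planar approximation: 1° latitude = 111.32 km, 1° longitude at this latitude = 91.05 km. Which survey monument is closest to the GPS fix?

S12

Distances from 35.121°N, 118.275°W:
S1: √((0.014·111.32)² + (0.012·91.05)²) = √(2.42886 + 1.19377) = 1.903 km
S2: √((-0.010·111.32)² + (0.006·91.05)²) = √(1.23921 + 0.29844) = 1.240 km
S3: √((0.026·111.32)² + (-0.018·91.05)²) = √(8.37709 + 2.68599) = 3.326 km
S4: √((0.002·111.32)² + (-0.016·91.05)²) = √(0.04957 + 2.12227) = 1.474 km
S5: √((-0.022·111.32)² + (0.021·91.05)²) = √(5.99780 + 3.65594) = 3.107 km
S6: √((0.024·111.32)² + (-0.014·91.05)²) = √(7.13787 + 1.62486) = 2.960 km
S7: √((0.010·111.32)² + (-0.013·91.05)²) = √(1.23921 + 1.40103) = 1.625 km
S8: √((0.019·111.32)² + (0.026·91.05)²) = √(4.47356 + 5.60411) = 3.175 km
S9: √((0.007·111.32)² + (-0.018·91.05)²) = √(0.60721 + 2.68599) = 1.815 km
S10: √((-0.016·111.32)² + (0.005·91.05)²) = √(3.17239 + 0.20725) = 1.838 km
S11: √((-0.017·111.32)² + (-0.021·91.05)²) = √(3.58133 + 3.65594) = 2.690 km
S12: √((0.001·111.32)² + (-0.007·91.05)²) = √(0.01239 + 0.40622) = 0.647 km
S13: √((0.008·111.32)² + (0.004·91.05)²) = √(0.79310 + 0.13264) = 0.962 km
S14: √((-0.003·111.32)² + (0.018·91.05)²) = √(0.11153 + 2.68599) = 1.673 km
S15: √((0.007·111.32)² + (0.026·91.05)²) = √(0.60721 + 5.60411) = 2.492 km
Minimum: S12 at 0.647 km.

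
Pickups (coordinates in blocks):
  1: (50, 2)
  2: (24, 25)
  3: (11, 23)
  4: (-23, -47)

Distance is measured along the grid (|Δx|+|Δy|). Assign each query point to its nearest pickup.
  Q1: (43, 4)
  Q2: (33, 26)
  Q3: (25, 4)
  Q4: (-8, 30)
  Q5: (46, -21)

Q1→1; Q2→2; Q3→2; Q4→3; Q5→1

Q1 at (43, 4):
  1: |7| + |-2| = 7 + 2 = 9 blocks
  2: |-19| + |21| = 19 + 21 = 40 blocks
  3: |-32| + |19| = 32 + 19 = 51 blocks
  4: |-66| + |-51| = 66 + 51 = 117 blocks
  → nearest: 1 (9 blocks)
Q2 at (33, 26):
  1: |17| + |-24| = 17 + 24 = 41 blocks
  2: |-9| + |-1| = 9 + 1 = 10 blocks
  3: |-22| + |-3| = 22 + 3 = 25 blocks
  4: |-56| + |-73| = 56 + 73 = 129 blocks
  → nearest: 2 (10 blocks)
Q3 at (25, 4):
  1: |25| + |-2| = 25 + 2 = 27 blocks
  2: |-1| + |21| = 1 + 21 = 22 blocks
  3: |-14| + |19| = 14 + 19 = 33 blocks
  4: |-48| + |-51| = 48 + 51 = 99 blocks
  → nearest: 2 (22 blocks)
Q4 at (-8, 30):
  1: |58| + |-28| = 58 + 28 = 86 blocks
  2: |32| + |-5| = 32 + 5 = 37 blocks
  3: |19| + |-7| = 19 + 7 = 26 blocks
  4: |-15| + |-77| = 15 + 77 = 92 blocks
  → nearest: 3 (26 blocks)
Q5 at (46, -21):
  1: |4| + |23| = 4 + 23 = 27 blocks
  2: |-22| + |46| = 22 + 46 = 68 blocks
  3: |-35| + |44| = 35 + 44 = 79 blocks
  4: |-69| + |-26| = 69 + 26 = 95 blocks
  → nearest: 1 (27 blocks)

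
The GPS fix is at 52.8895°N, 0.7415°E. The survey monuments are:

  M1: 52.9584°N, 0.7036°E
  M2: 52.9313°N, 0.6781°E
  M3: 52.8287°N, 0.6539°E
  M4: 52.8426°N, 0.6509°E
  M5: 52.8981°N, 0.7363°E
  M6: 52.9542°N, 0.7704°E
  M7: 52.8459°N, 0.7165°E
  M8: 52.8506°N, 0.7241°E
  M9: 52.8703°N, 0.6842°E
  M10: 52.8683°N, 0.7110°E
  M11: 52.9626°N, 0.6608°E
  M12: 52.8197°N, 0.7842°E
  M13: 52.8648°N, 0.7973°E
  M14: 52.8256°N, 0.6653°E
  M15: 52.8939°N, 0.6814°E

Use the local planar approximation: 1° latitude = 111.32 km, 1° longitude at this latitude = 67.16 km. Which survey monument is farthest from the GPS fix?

Distances from 52.8895°N, 0.7415°E:
M1: 8.0813 km
M2: 6.3073 km
M3: 8.9678 km
M4: 8.0176 km
M5: 1.0191 km
M6: 7.4593 km
M7: 5.1358 km
M8: 4.4853 km
M9: 4.4020 km
M10: 3.1250 km
M11: 9.7772 km
M12: 8.2824 km
M13: 4.6480 km
M14: 8.7630 km
M15: 4.0659 km
Maximum: M11 at 9.7772 km.

M11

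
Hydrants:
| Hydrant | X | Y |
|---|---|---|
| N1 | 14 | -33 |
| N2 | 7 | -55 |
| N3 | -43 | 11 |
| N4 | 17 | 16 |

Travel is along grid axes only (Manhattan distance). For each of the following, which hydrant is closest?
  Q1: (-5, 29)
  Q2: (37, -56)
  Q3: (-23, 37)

Q1 at (-5, 29):
  N1: |19| + |-62| = 19 + 62 = 81
  N2: |12| + |-84| = 12 + 84 = 96
  N3: |-38| + |-18| = 38 + 18 = 56
  N4: |22| + |-13| = 22 + 13 = 35
  → nearest: N4 (35)
Q2 at (37, -56):
  N1: |-23| + |23| = 23 + 23 = 46
  N2: |-30| + |1| = 30 + 1 = 31
  N3: |-80| + |67| = 80 + 67 = 147
  N4: |-20| + |72| = 20 + 72 = 92
  → nearest: N2 (31)
Q3 at (-23, 37):
  N1: |37| + |-70| = 37 + 70 = 107
  N2: |30| + |-92| = 30 + 92 = 122
  N3: |-20| + |-26| = 20 + 26 = 46
  N4: |40| + |-21| = 40 + 21 = 61
  → nearest: N3 (46)

Q1→N4; Q2→N2; Q3→N3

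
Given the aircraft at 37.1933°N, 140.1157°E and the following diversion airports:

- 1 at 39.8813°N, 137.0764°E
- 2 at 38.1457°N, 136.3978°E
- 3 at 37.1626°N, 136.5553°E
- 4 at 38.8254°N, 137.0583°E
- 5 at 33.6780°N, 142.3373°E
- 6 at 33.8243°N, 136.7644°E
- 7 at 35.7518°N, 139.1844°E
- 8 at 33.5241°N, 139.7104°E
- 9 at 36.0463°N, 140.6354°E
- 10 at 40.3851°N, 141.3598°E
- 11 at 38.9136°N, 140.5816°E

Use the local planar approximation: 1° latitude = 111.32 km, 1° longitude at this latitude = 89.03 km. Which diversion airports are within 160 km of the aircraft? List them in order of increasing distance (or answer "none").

9

Distances from 37.1933°N, 140.1157°E:
1: 403.4301 km
2: 347.5695 km
3: 317.0008 km
4: 327.2653 km
5: 438.4682 km
6: 479.2444 km
7: 180.6228 km
8: 410.0461 km
9: 135.8088 km
10: 372.1751 km
11: 195.9444 km
Threshold 160 km: 9 (135.8088 km) is within range.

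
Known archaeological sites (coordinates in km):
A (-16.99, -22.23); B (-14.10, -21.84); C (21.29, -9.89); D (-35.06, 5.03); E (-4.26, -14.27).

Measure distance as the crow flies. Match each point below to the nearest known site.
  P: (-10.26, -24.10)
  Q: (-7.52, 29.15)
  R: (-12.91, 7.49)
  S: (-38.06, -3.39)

P at (-10.26, -24.10):
  A: 6.98 km
  B: 4.46 km
  C: 34.60 km
  D: 38.26 km
  E: 11.52 km
  → nearest: B (4.46 km)
Q at (-7.52, 29.15):
  A: 52.25 km
  B: 51.41 km
  C: 48.52 km
  D: 36.61 km
  E: 43.54 km
  → nearest: D (36.61 km)
R at (-12.91, 7.49):
  A: 30.00 km
  B: 29.35 km
  C: 38.36 km
  D: 22.29 km
  E: 23.42 km
  → nearest: D (22.29 km)
S at (-38.06, -3.39):
  A: 28.26 km
  B: 30.24 km
  C: 59.70 km
  D: 8.94 km
  E: 35.51 km
  → nearest: D (8.94 km)

P→B; Q→D; R→D; S→D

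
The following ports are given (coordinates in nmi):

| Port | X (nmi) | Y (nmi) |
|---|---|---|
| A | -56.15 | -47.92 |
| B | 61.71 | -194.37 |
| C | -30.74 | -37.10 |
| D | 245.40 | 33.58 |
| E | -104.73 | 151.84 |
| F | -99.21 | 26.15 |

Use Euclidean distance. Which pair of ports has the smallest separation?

Pairwise distances:
A–B: 187.99 nmi
A–C: 27.62 nmi
A–D: 312.37 nmi
A–E: 205.58 nmi
A–F: 85.68 nmi
B–C: 182.43 nmi
B–D: 292.75 nmi
B–E: 384.14 nmi
B–F: 272.99 nmi
C–D: 285.04 nmi
C–E: 202.91 nmi
C–F: 93.21 nmi
D–E: 369.56 nmi
D–F: 344.69 nmi
E–F: 125.81 nmi
Closest pair: A–C at 27.62 nmi.

A and C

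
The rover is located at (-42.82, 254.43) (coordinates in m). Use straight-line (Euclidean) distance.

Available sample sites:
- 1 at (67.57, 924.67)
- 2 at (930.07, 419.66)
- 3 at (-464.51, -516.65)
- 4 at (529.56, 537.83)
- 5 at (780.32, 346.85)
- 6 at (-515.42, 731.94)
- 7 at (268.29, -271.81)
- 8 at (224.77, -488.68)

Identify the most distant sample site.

2

Distances from (-42.82, 254.43):
1: √((110.39)² + (670.24)²) = √(12185.9521 + 449221.6576) = 679.27 m
2: √((972.89)² + (165.23)²) = √(946514.9521 + 27300.9529) = 986.82 m
3: √((-421.69)² + (-771.08)²) = √(177822.4561 + 594564.3664) = 878.86 m
4: √((572.38)² + (283.40)²) = √(327618.8644 + 80315.5600) = 638.70 m
5: √((823.14)² + (92.42)²) = √(677559.4596 + 8541.4564) = 828.31 m
6: √((-472.60)² + (477.51)²) = √(223350.7600 + 228015.8001) = 671.84 m
7: √((311.11)² + (-526.24)²) = √(96789.4321 + 276928.5376) = 611.32 m
8: √((267.59)² + (-743.11)²) = √(71604.4081 + 552212.4721) = 789.82 m
Maximum: 2 at 986.82 m.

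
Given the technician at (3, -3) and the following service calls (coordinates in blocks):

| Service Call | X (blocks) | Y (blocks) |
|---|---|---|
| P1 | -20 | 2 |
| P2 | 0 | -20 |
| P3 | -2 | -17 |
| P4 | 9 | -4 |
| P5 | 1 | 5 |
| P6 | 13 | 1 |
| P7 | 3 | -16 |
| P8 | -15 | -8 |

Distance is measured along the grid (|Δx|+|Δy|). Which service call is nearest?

Distances from (3, -3):
P1: |-23| + |5| = 23 + 5 = 28 blocks
P2: |-3| + |-17| = 3 + 17 = 20 blocks
P3: |-5| + |-14| = 5 + 14 = 19 blocks
P4: |6| + |-1| = 6 + 1 = 7 blocks
P5: |-2| + |8| = 2 + 8 = 10 blocks
P6: |10| + |4| = 10 + 4 = 14 blocks
P7: |0| + |-13| = 0 + 13 = 13 blocks
P8: |-18| + |-5| = 18 + 5 = 23 blocks
Minimum: P4 at 7 blocks.

P4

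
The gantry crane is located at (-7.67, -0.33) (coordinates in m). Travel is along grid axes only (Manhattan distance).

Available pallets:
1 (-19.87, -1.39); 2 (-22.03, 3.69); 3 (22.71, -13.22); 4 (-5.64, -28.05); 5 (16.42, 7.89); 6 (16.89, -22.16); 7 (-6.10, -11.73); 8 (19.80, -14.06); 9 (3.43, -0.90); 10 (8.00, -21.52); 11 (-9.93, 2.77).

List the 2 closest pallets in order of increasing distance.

Distances from (-7.67, -0.33):
1: |-12.20| + |-1.06| = 12.20 + 1.06 = 13.26 m
2: |-14.36| + |4.02| = 14.36 + 4.02 = 18.38 m
3: |30.38| + |-12.89| = 30.38 + 12.89 = 43.27 m
4: |2.03| + |-27.72| = 2.03 + 27.72 = 29.75 m
5: |24.09| + |8.22| = 24.09 + 8.22 = 32.31 m
6: |24.56| + |-21.83| = 24.56 + 21.83 = 46.39 m
7: |1.57| + |-11.40| = 1.57 + 11.40 = 12.97 m
8: |27.47| + |-13.73| = 27.47 + 13.73 = 41.20 m
9: |11.10| + |-0.57| = 11.10 + 0.57 = 11.67 m
10: |15.67| + |-21.19| = 15.67 + 21.19 = 36.86 m
11: |-2.26| + |3.10| = 2.26 + 3.10 = 5.36 m
Sorted: 11 (5.36 m) < 9 (11.67 m) < 7 (12.97 m) < 1 (13.26 m) < …

11, 9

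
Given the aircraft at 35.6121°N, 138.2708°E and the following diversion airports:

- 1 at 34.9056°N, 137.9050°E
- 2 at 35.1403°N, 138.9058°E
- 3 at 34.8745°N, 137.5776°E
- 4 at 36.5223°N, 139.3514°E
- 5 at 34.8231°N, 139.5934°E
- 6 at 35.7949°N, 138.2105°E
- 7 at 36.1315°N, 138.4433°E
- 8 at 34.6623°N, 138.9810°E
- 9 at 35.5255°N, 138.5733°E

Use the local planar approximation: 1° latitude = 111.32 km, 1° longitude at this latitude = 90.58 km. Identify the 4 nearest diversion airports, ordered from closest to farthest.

6, 9, 7, 2

Distances from 35.6121°N, 138.2708°E:
1: 85.3423 km
2: 77.8896 km
3: 103.3663 km
4: 140.8797 km
5: 148.5486 km
6: 21.0696 km
7: 59.8936 km
8: 123.7640 km
9: 29.0469 km
Sorted: 6 (21.0696 km) < 9 (29.0469 km) < 7 (59.8936 km) < 2 (77.8896 km) < 1 (85.3423 km) < 3 (103.3663 km) < …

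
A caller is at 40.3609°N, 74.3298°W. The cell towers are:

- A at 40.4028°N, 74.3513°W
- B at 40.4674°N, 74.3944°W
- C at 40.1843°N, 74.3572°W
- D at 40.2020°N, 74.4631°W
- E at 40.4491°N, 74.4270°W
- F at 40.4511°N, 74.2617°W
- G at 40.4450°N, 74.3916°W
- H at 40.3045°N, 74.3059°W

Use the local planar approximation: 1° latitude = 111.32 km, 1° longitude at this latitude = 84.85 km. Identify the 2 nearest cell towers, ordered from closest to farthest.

A, H

Distances from 40.3609°N, 74.3298°W:
A: √((0.0419·111.32)² + (-0.0215·84.85)²) = √(21.755769 + 3.327979) = 5.0084 km
B: √((0.1065·111.32)² + (-0.0646·84.85)²) = √(140.554777 + 30.044759) = 13.0614 km
C: √((-0.1766·111.32)² + (-0.0274·84.85)²) = √(386.480685 + 5.405114) = 19.7961 km
D: √((-0.1589·111.32)² + (-0.1333·84.85)²) = √(312.891806 + 127.927523) = 20.9957 km
E: √((0.0882·111.32)² + (-0.0972·84.85)²) = √(96.401450 + 68.019937) = 12.8227 km
F: √((0.0902·111.32)² + (0.0681·84.85)²) = √(100.822966 + 33.388578) = 11.5850 km
G: √((0.0841·111.32)² + (-0.0618·84.85)²) = √(87.647269 + 27.496704) = 10.7305 km
H: √((-0.0564·111.32)² + (0.0239·84.85)²) = √(39.418909 + 4.112439) = 6.5978 km
Sorted: A (5.0084 km) < H (6.5978 km) < G (10.7305 km) < F (11.5850 km) < …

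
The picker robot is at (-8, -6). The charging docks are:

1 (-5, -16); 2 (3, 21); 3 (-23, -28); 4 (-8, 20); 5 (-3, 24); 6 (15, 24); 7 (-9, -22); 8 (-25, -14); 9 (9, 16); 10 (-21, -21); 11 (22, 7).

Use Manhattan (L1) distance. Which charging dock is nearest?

Distances from (-8, -6):
1: |3| + |-10| = 3 + 10 = 13
2: |11| + |27| = 11 + 27 = 38
3: |-15| + |-22| = 15 + 22 = 37
4: |0| + |26| = 0 + 26 = 26
5: |5| + |30| = 5 + 30 = 35
6: |23| + |30| = 23 + 30 = 53
7: |-1| + |-16| = 1 + 16 = 17
8: |-17| + |-8| = 17 + 8 = 25
9: |17| + |22| = 17 + 22 = 39
10: |-13| + |-15| = 13 + 15 = 28
11: |30| + |13| = 30 + 13 = 43
Minimum: 1 at 13.

1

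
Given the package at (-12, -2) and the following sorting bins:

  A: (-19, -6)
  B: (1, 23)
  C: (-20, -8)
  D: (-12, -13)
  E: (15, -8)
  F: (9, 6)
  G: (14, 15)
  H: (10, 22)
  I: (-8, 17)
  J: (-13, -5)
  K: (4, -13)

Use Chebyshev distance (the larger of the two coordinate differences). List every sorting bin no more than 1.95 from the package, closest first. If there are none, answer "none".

Distances from (-12, -2):
A: 7
B: 25
C: 8
D: 11
E: 27
F: 21
G: 26
H: 24
I: 19
J: 3
K: 16
Threshold 1.95: none within range.

none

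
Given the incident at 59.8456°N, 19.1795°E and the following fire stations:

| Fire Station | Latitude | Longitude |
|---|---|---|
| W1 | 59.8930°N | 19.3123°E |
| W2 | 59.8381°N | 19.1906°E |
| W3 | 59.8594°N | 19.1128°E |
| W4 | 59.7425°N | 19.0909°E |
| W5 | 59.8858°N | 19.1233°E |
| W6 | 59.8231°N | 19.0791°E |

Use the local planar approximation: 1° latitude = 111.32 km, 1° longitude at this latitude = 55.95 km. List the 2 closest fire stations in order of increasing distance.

W2, W3

Distances from 59.8456°N, 19.1795°E:
W1: 9.1131 km
W2: 1.0406 km
W3: 4.0357 km
W4: 12.5019 km
W5: 5.4693 km
W6: 6.1505 km
Sorted: W2 (1.0406 km) < W3 (4.0357 km) < W5 (5.4693 km) < W6 (6.1505 km) < …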